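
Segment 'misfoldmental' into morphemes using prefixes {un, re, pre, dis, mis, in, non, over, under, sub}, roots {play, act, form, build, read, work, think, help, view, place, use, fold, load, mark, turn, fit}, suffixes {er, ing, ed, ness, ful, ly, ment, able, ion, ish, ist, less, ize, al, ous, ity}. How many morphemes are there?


Segmenting 'misfoldmental' against the inventory:
  'mis' -> prefix (morpheme 1)
  'fold' -> root (morpheme 2)
  'ment' -> suffix (morpheme 3)
  'al' -> suffix (morpheme 4)
Total morphemes: 4

4


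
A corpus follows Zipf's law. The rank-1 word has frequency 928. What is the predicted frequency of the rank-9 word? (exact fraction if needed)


Zipf's law: freq(rank) = f1 / rank
f1 = 928, rank = 9
freq = 928 / 9
GCD(928, 9) = 1
Simplified: 928/9

928/9


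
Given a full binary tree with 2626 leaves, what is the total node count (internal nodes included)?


Leaf nodes (terminals): 2626
Internal nodes = n - 1 = 2626 - 1 = 2625
Total = leaves + internal = 2626 + 2625 = 5251

5251


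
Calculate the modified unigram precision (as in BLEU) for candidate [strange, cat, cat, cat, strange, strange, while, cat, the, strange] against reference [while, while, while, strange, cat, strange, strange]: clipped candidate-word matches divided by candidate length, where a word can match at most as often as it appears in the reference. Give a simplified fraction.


Reference word counts: {'cat': 1, 'strange': 3, 'while': 3}
Checking each candidate word (with clipping):
  'strange' -> in reference (ref count 3, used 1/3) -> match (matches: 1)
  'cat' -> in reference (ref count 1, used 1/1) -> match (matches: 2)
  'cat' -> ref count 1 already used up (1/1) -> clipped, no match (matches: 2)
  'cat' -> ref count 1 already used up (1/1) -> clipped, no match (matches: 2)
  'strange' -> in reference (ref count 3, used 2/3) -> match (matches: 3)
  'strange' -> in reference (ref count 3, used 3/3) -> match (matches: 4)
  'while' -> in reference (ref count 3, used 1/3) -> match (matches: 5)
  'cat' -> ref count 1 already used up (1/1) -> clipped, no match (matches: 5)
  'the' -> not in reference -> no match (matches: 5)
  'strange' -> ref count 3 already used up (3/3) -> clipped, no match (matches: 5)
Clipped matches: 5, Candidate length: 10
Precision = 5/10 = 1/2

1/2


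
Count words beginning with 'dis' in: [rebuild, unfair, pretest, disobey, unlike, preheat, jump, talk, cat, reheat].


Checking each word for prefix 'dis':
  'rebuild' -> no (count: 0)
  'unfair' -> no (count: 0)
  'pretest' -> no (count: 0)
  'disobey' -> YES, starts with 'dis' (count: 1)
  'unlike' -> no (count: 1)
  'preheat' -> no (count: 1)
  'jump' -> no (count: 1)
  'talk' -> no (count: 1)
  'cat' -> no (count: 1)
  'reheat' -> no (count: 1)
Total with prefix 'dis': 1

1


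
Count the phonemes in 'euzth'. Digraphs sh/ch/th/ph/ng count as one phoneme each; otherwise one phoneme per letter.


Parsing 'euzth' greedily, digraphs first:
  'e' -> vowel phoneme (phonemes so far: 1)
  'u' -> vowel phoneme (phonemes so far: 2)
  'z' -> consonant phoneme (phonemes so far: 3)
  'th' -> digraph (1 consonant phoneme) (phonemes so far: 4)
Total phonemes: 4

4


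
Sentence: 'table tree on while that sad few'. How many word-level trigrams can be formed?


Word trigrams from [7] words:
  Trigram 1: (table tree on)
  Trigram 2: (tree on while)
  Trigram 3: (on while that)
  Trigram 4: (while that sad)
  Trigram 5: (that sad few)
Total word trigrams: 7 - 2 = 5

5


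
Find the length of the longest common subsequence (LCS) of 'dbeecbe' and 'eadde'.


DP table for LCS of 'dbeecbe' and 'eadde':
       e  a  d  d  e
    0  0  0  0  0  0
  d 0  0  0  1  1  1
  b 0  0  0  1  1  1
  e 0  1  1  1  1  2
  e 0  1  1  1  1  2
  c 0  1  1  1  1  2
  b 0  1  1  1  1  2
  e 0  1  1  1  1  2
LCS: 'de'
LCS length = 2

2


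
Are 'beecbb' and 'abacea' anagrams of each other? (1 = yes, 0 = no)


Sort characters of 'beecbb': 'bbbcee'
Sort characters of 'abacea': 'aaabce'
Sorted forms differ -> they are NOT anagrams
Result: 0

0


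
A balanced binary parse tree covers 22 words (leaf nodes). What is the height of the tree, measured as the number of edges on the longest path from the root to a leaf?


In a balanced binary tree with n leaves the deepest leaf is ceil(log2(n)) edges below the root.
log2(22) = 4.4594
ceil(4.4594) = 5
height (edges) = 5

5


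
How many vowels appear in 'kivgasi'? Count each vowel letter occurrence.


Scanning each character of 'kivgasi':
  Position 1: 'k' -> consonant (running count: 0)
  Position 2: 'i' -> vowel (running count: 1)
  Position 3: 'v' -> consonant (running count: 1)
  Position 4: 'g' -> consonant (running count: 1)
  Position 5: 'a' -> vowel (running count: 2)
  Position 6: 's' -> consonant (running count: 2)
  Position 7: 'i' -> vowel (running count: 3)
Total vowels: 3

3


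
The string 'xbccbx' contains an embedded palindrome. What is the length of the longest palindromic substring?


Scanning 'xbccbx' for palindromic substrings.
Substring at positions 0-5: 'xbccbx'.
Check: reverse('xbccbx') = 'xbccbx' -> palindrome confirmed.
No longer palindromic substring exists; longest length = 6

6


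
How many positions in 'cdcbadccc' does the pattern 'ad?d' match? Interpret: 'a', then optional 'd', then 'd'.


Pattern: ad?d means 'a', then optional 'd', then 'd'.
Scanning 'cdcbadccc' position-by-position:
  Pos 0: window 'cdc' -> no
  Pos 1: window 'dcb' -> no
  Pos 2: window 'cba' -> no
  Pos 3: window 'bad' -> no
  Pos 4: window 'adc' -> MATCH
  Pos 5: window 'dcc' -> no
  Pos 6: window 'ccc' -> no
  Pos 7: window 'cc' -> no
  Pos 8: window 'c' -> no
Total matches: 1

1


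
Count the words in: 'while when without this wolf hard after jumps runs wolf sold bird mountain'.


Counting words by splitting on spaces:
  Word 1: 'while'
  Word 2: 'when'
  Word 3: 'without'
  Word 4: 'this'
  Word 5: 'wolf'
  Word 6: 'hard'
  Word 7: 'after'
  Word 8: 'jumps'
  Word 9: 'runs'
  Word 10: 'wolf'
  Word 11: 'sold'
  Word 12: 'bird'
  Word 13: 'mountain'
Total words: 13

13


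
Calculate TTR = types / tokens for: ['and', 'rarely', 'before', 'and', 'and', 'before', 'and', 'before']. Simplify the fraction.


Tokens: 8
Unique types: ('and', 'before', 'rarely') = 3
TTR = 3/8
Already in lowest terms.

3/8


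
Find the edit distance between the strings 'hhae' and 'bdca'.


Building DP table for s1='hhae' (len 4) and s2='bdca' (len 4):
       b  d  c  a
    0  1  2  3  4
  h 1  1  2  3  4
  h 2  2  2  3  4
  a 3  3  3  3  3
  e 4  4  4  4  4
Edit distance = dp[4][4] = 4

4


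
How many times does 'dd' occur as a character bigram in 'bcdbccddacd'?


Scanning 'bcdbccddacd' for bigram 'dd':
  Position 0: 'bc' -> no
  Position 1: 'cd' -> no
  Position 2: 'db' -> no
  Position 3: 'bc' -> no
  Position 4: 'cc' -> no
  Position 5: 'cd' -> no
  Position 6: 'dd' -> MATCH
  Position 7: 'da' -> no
  Position 8: 'ac' -> no
  Position 9: 'cd' -> no
Total matches: 1

1


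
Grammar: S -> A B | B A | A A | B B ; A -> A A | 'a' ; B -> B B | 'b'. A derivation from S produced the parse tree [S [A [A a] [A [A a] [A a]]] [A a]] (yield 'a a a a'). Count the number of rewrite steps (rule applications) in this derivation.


Every bracketed nonterminal node [X ...] in the tree is produced by exactly one rule application.
Reading the tree off as a leftmost derivation:
  Step 1: S  =>  A A   (applied S -> A A)
  Step 2: A A  =>  A A A   (applied A -> A A)
  Step 3: A A A  =>  a A A   (applied A -> a)
  Step 4: a A A  =>  a A A A   (applied A -> A A)
  Step 5: a A A A  =>  a a A A   (applied A -> a)
  Step 6: a a A A  =>  a a a A   (applied A -> a)
  Step 7: a a a A  =>  a a a a   (applied A -> a)
Final yield: a a a a
Total rewrite steps: 7

7


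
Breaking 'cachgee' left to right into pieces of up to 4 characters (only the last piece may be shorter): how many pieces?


'cachgee' has 7 characters.
Chunking with max size 4:
  Chunk 1: 'cach' (positions 0-3)
  Chunk 2: 'gee' (positions 4-6)
Total chunks: ceil(7 / 4) = 2

2


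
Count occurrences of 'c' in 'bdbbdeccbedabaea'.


Scanning 'bdbbdeccbedabaea' for 'c':
  Position 6: 'c' -> MATCH (count: 1)
  Position 7: 'c' -> MATCH (count: 2)
Total occurrences of 'c': 2

2


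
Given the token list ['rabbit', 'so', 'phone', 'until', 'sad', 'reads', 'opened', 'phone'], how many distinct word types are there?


Listing all tokens and tracking unique types:
  Token 1: 'rabbit' -> NEW (unique so far: 1)
  Token 2: 'so' -> NEW (unique so far: 2)
  Token 3: 'phone' -> NEW (unique so far: 3)
  Token 4: 'until' -> NEW (unique so far: 4)
  Token 5: 'sad' -> NEW (unique so far: 5)
  Token 6: 'reads' -> NEW (unique so far: 6)
  Token 7: 'opened' -> NEW (unique so far: 7)
  Token 8: 'phone' -> duplicate (unique so far: 7)
Unique types: ('opened', 'phone', 'rabbit', 'reads', 'sad', 'so', 'until')
Vocabulary size: 7

7


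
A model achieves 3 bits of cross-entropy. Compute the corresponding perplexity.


Perplexity formula: PP = 2^H
H = 3
PP = 2^3
Steps: 2^1 = 2, 2^2 = 4, 2^3 = 8
PP = 8

8


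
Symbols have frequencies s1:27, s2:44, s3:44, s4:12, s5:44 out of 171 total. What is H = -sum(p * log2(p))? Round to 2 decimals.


Computing entropy H = -sum(p_i * log2(p_i)):
  s1: p = 27/171 = 0.1579, -p*log2(p) = 0.4205
  s2: p = 44/171 = 0.2573, -p*log2(p) = 0.5039
  s3: p = 44/171 = 0.2573, -p*log2(p) = 0.5039
  s4: p = 12/171 = 0.0702, -p*log2(p) = 0.2690
  s5: p = 44/171 = 0.2573, -p*log2(p) = 0.5039
H = sum of terms = 2.2012
Rounded to 2 decimals: 2.20

2.20


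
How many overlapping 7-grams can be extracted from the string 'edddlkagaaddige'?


String 'edddlkagaaddige' has length L = 15.
Number of overlapping n-grams = L - n + 1
Substituting: 15 - 7 + 1 = 9

9


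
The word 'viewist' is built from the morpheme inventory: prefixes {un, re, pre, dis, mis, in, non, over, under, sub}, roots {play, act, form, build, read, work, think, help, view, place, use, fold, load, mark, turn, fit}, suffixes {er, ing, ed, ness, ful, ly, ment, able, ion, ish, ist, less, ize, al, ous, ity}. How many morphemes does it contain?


Segmenting 'viewist' against the inventory:
  'view' -> root (morpheme 1)
  'ist' -> suffix (morpheme 2)
Total morphemes: 2

2


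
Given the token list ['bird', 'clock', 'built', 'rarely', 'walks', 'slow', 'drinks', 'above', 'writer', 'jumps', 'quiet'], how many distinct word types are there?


Listing all tokens and tracking unique types:
  Token 1: 'bird' -> NEW (unique so far: 1)
  Token 2: 'clock' -> NEW (unique so far: 2)
  Token 3: 'built' -> NEW (unique so far: 3)
  Token 4: 'rarely' -> NEW (unique so far: 4)
  Token 5: 'walks' -> NEW (unique so far: 5)
  Token 6: 'slow' -> NEW (unique so far: 6)
  Token 7: 'drinks' -> NEW (unique so far: 7)
  Token 8: 'above' -> NEW (unique so far: 8)
  Token 9: 'writer' -> NEW (unique so far: 9)
  Token 10: 'jumps' -> NEW (unique so far: 10)
  Token 11: 'quiet' -> NEW (unique so far: 11)
Unique types: ('above', 'bird', 'built', 'clock', 'drinks', 'jumps', 'quiet', 'rarely', 'slow', 'walks', 'writer')
Vocabulary size: 11

11


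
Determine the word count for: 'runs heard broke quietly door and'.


Counting words by splitting on spaces:
  Word 1: 'runs'
  Word 2: 'heard'
  Word 3: 'broke'
  Word 4: 'quietly'
  Word 5: 'door'
  Word 6: 'and'
Total words: 6

6


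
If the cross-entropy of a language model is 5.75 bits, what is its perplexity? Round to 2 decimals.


Perplexity formula: PP = 2^H
H = 5.75
PP = 2^5.75
Decompose: 2^5.75 = 2^5 * 2^0.75
2^5 = 32, 2^0.75 ~ 1.6817928
PP ~ 32 * 1.6817928 = 53.8173696
Rounded to 2 decimals: 53.82

53.82


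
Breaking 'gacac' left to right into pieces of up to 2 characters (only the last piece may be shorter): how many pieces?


'gacac' has 5 characters.
Chunking with max size 2:
  Chunk 1: 'ga' (positions 0-1)
  Chunk 2: 'ca' (positions 2-3)
  Chunk 3: 'c' (positions 4-4)
Total chunks: ceil(5 / 2) = 3

3


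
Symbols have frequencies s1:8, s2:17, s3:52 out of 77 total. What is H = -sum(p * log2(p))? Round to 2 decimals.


Computing entropy H = -sum(p_i * log2(p_i)):
  s1: p = 8/77 = 0.1039, -p*log2(p) = 0.3394
  s2: p = 17/77 = 0.2208, -p*log2(p) = 0.4811
  s3: p = 52/77 = 0.6753, -p*log2(p) = 0.3825
H = sum of terms = 1.2030
Rounded to 2 decimals: 1.20

1.20


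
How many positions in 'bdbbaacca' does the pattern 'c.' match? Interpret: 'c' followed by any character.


Pattern: c. means 'c' followed by any character.
Scanning 'bdbbaacca' position-by-position:
  Pos 0: window 'bd' -> no
  Pos 1: window 'db' -> no
  Pos 2: window 'bb' -> no
  Pos 3: window 'ba' -> no
  Pos 4: window 'aa' -> no
  Pos 5: window 'ac' -> no
  Pos 6: window 'cc' -> MATCH
  Pos 7: window 'ca' -> MATCH
  Pos 8: window 'a' -> no
Total matches: 2

2


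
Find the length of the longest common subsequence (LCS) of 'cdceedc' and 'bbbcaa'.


DP table for LCS of 'cdceedc' and 'bbbcaa':
       b  b  b  c  a  a
    0  0  0  0  0  0  0
  c 0  0  0  0  1  1  1
  d 0  0  0  0  1  1  1
  c 0  0  0  0  1  1  1
  e 0  0  0  0  1  1  1
  e 0  0  0  0  1  1  1
  d 0  0  0  0  1  1  1
  c 0  0  0  0  1  1  1
LCS: 'c'
LCS length = 1

1


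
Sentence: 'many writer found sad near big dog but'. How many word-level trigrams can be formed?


Word trigrams from [8] words:
  Trigram 1: (many writer found)
  Trigram 2: (writer found sad)
  Trigram 3: (found sad near)
  Trigram 4: (sad near big)
  Trigram 5: (near big dog)
  Trigram 6: (big dog but)
Total word trigrams: 8 - 2 = 6

6


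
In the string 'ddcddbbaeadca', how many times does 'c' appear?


Scanning 'ddcddbbaeadca' for 'c':
  Position 2: 'c' -> MATCH (count: 1)
  Position 11: 'c' -> MATCH (count: 2)
Total occurrences of 'c': 2

2


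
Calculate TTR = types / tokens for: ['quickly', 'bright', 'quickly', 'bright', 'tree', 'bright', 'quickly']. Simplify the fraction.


Tokens: 7
Unique types: ('bright', 'quickly', 'tree') = 3
TTR = 3/7
Already in lowest terms.

3/7


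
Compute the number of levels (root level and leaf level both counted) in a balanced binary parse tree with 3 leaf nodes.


In a balanced binary tree with n leaves the deepest leaf is ceil(log2(n)) edges below the root,
so counting node levels inclusive of root and leaves gives ceil(log2(n)) + 1 levels.
log2(3) = 1.5850
ceil(1.5850) = 2
levels = 2 + 1 = 3

3


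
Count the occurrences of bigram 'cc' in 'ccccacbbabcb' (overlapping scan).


Scanning 'ccccacbbabcb' for bigram 'cc':
  Position 0: 'cc' -> MATCH
  Position 1: 'cc' -> MATCH
  Position 2: 'cc' -> MATCH
  Position 3: 'ca' -> no
  Position 4: 'ac' -> no
  Position 5: 'cb' -> no
  Position 6: 'bb' -> no
  Position 7: 'ba' -> no
  Position 8: 'ab' -> no
  Position 9: 'bc' -> no
  Position 10: 'cb' -> no
Total matches: 3

3


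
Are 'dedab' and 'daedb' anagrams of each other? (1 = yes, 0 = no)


Sort characters of 'dedab': 'abdde'
Sort characters of 'daedb': 'abdde'
Sorted forms match -> they ARE anagrams
Result: 1

1


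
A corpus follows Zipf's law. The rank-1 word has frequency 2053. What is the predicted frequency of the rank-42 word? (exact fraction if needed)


Zipf's law: freq(rank) = f1 / rank
f1 = 2053, rank = 42
freq = 2053 / 42
GCD(2053, 42) = 1
Simplified: 2053/42

2053/42


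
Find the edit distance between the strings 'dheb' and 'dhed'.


Building DP table for s1='dheb' (len 4) and s2='dhed' (len 4):
       d  h  e  d
    0  1  2  3  4
  d 1  0  1  2  3
  h 2  1  0  1  2
  e 3  2  1  0  1
  b 4  3  2  1  1
Edit distance = dp[4][4] = 1

1


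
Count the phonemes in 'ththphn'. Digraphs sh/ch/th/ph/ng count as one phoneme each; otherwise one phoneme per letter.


Parsing 'ththphn' greedily, digraphs first:
  'th' -> digraph (1 consonant phoneme) (phonemes so far: 1)
  'th' -> digraph (1 consonant phoneme) (phonemes so far: 2)
  'ph' -> digraph (1 consonant phoneme) (phonemes so far: 3)
  'n' -> consonant phoneme (phonemes so far: 4)
Total phonemes: 4

4


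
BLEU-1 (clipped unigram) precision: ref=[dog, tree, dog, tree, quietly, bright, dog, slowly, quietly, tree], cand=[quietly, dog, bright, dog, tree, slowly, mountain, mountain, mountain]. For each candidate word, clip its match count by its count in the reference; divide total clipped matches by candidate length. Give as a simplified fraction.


Reference word counts: {'bright': 1, 'dog': 3, 'quietly': 2, 'slowly': 1, 'tree': 3}
Checking each candidate word (with clipping):
  'quietly' -> in reference (ref count 2, used 1/2) -> match (matches: 1)
  'dog' -> in reference (ref count 3, used 1/3) -> match (matches: 2)
  'bright' -> in reference (ref count 1, used 1/1) -> match (matches: 3)
  'dog' -> in reference (ref count 3, used 2/3) -> match (matches: 4)
  'tree' -> in reference (ref count 3, used 1/3) -> match (matches: 5)
  'slowly' -> in reference (ref count 1, used 1/1) -> match (matches: 6)
  'mountain' -> not in reference -> no match (matches: 6)
  'mountain' -> not in reference -> no match (matches: 6)
  'mountain' -> not in reference -> no match (matches: 6)
Clipped matches: 6, Candidate length: 9
Precision = 6/9 = 2/3

2/3


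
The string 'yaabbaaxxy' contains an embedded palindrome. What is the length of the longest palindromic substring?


Scanning 'yaabbaaxxy' for palindromic substrings.
Substring at positions 1-6: 'aabbaa'.
Check: reverse('aabbaa') = 'aabbaa' -> palindrome confirmed.
Neighbouring characters ('y' / 'x') break symmetry, so it cannot extend further.
No longer palindromic substring exists; longest length = 6

6


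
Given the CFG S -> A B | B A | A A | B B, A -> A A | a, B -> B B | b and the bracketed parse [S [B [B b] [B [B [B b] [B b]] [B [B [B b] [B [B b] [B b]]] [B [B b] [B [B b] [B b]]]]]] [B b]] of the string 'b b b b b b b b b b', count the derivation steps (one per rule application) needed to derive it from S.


Every bracketed nonterminal node [X ...] in the tree is produced by exactly one rule application.
Reading the tree off as a leftmost derivation:
  Step 1: S  =>  B B   (applied S -> B B)
  Step 2: B B  =>  B B B   (applied B -> B B)
  Step 3: B B B  =>  b B B   (applied B -> b)
  Step 4: b B B  =>  b B B B   (applied B -> B B)
  Step 5: b B B B  =>  b B B B B   (applied B -> B B)
  Step 6: b B B B B  =>  b b B B B   (applied B -> b)
  Step 7: b b B B B  =>  b b b B B   (applied B -> b)
  Step 8: b b b B B  =>  b b b B B B   (applied B -> B B)
  Step 9: b b b B B B  =>  b b b B B B B   (applied B -> B B)
  Step 10: b b b B B B B  =>  b b b b B B B   (applied B -> b)
  Step 11: b b b b B B B  =>  b b b b B B B B   (applied B -> B B)
  Step 12: b b b b B B B B  =>  b b b b b B B B   (applied B -> b)
  Step 13: b b b b b B B B  =>  b b b b b b B B   (applied B -> b)
  Step 14: b b b b b b B B  =>  b b b b b b B B B   (applied B -> B B)
  Step 15: b b b b b b B B B  =>  b b b b b b b B B   (applied B -> b)
  Step 16: b b b b b b b B B  =>  b b b b b b b B B B   (applied B -> B B)
  Step 17: b b b b b b b B B B  =>  b b b b b b b b B B   (applied B -> b)
  Step 18: b b b b b b b b B B  =>  b b b b b b b b b B   (applied B -> b)
  Step 19: b b b b b b b b b B  =>  b b b b b b b b b b   (applied B -> b)
Final yield: b b b b b b b b b b
Total rewrite steps: 19

19


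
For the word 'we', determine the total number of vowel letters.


Scanning each character of 'we':
  Position 1: 'w' -> consonant (running count: 0)
  Position 2: 'e' -> vowel (running count: 1)
Total vowels: 1

1


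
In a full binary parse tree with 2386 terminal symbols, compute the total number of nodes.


Leaf nodes (terminals): 2386
Internal nodes = n - 1 = 2386 - 1 = 2385
Total = leaves + internal = 2386 + 2385 = 4771

4771


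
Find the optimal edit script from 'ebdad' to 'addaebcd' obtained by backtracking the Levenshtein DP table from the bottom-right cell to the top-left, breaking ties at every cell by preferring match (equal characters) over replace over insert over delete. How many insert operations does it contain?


Edit distance = 5. Backtracking from cell (5, 8) with preference match > replace > insert > delete,
then listing the resulting alignment 'ebdad' -> 'addaebcd' left to right:
  Step 1: replace e->a
  Step 2: replace b->d
  Step 3: keep 'd'
  Step 4: keep 'a'
  Step 5: insert 'e' [insertion #1]
  Step 6: insert 'b' [insertion #2]
  Step 7: insert 'c' [insertion #3]
  Step 8: keep 'd'
Total insertions: 3

3


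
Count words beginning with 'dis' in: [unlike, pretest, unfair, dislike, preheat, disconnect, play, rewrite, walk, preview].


Checking each word for prefix 'dis':
  'unlike' -> no (count: 0)
  'pretest' -> no (count: 0)
  'unfair' -> no (count: 0)
  'dislike' -> YES, starts with 'dis' (count: 1)
  'preheat' -> no (count: 1)
  'disconnect' -> YES, starts with 'dis' (count: 2)
  'play' -> no (count: 2)
  'rewrite' -> no (count: 2)
  'walk' -> no (count: 2)
  'preview' -> no (count: 2)
Total with prefix 'dis': 2

2


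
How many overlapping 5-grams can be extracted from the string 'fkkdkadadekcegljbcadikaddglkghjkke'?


String 'fkkdkadadekcegljbcadikaddglkghjkke' has length L = 34.
Number of overlapping n-grams = L - n + 1
Substituting: 34 - 5 + 1 = 30

30


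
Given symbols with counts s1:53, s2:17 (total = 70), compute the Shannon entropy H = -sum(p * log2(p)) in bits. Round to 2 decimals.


Computing entropy H = -sum(p_i * log2(p_i)):
  s1: p = 53/70 = 0.7571, -p*log2(p) = 0.3039
  s2: p = 17/70 = 0.2429, -p*log2(p) = 0.4959
H = sum of terms = 0.7998
Rounded to 2 decimals: 0.80

0.80


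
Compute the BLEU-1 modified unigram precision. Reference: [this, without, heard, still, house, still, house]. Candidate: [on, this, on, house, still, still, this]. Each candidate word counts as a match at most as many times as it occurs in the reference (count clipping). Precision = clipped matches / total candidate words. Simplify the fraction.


Reference word counts: {'heard': 1, 'house': 2, 'still': 2, 'this': 1, 'without': 1}
Checking each candidate word (with clipping):
  'on' -> not in reference -> no match (matches: 0)
  'this' -> in reference (ref count 1, used 1/1) -> match (matches: 1)
  'on' -> not in reference -> no match (matches: 1)
  'house' -> in reference (ref count 2, used 1/2) -> match (matches: 2)
  'still' -> in reference (ref count 2, used 1/2) -> match (matches: 3)
  'still' -> in reference (ref count 2, used 2/2) -> match (matches: 4)
  'this' -> ref count 1 already used up (1/1) -> clipped, no match (matches: 4)
Clipped matches: 4, Candidate length: 7
Precision = 4/7

4/7


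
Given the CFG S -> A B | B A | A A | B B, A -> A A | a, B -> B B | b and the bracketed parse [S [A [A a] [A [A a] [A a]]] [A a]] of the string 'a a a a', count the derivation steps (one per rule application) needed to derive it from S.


Every bracketed nonterminal node [X ...] in the tree is produced by exactly one rule application.
Reading the tree off as a leftmost derivation:
  Step 1: S  =>  A A   (applied S -> A A)
  Step 2: A A  =>  A A A   (applied A -> A A)
  Step 3: A A A  =>  a A A   (applied A -> a)
  Step 4: a A A  =>  a A A A   (applied A -> A A)
  Step 5: a A A A  =>  a a A A   (applied A -> a)
  Step 6: a a A A  =>  a a a A   (applied A -> a)
  Step 7: a a a A  =>  a a a a   (applied A -> a)
Final yield: a a a a
Total rewrite steps: 7

7


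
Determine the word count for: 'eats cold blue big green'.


Counting words by splitting on spaces:
  Word 1: 'eats'
  Word 2: 'cold'
  Word 3: 'blue'
  Word 4: 'big'
  Word 5: 'green'
Total words: 5

5


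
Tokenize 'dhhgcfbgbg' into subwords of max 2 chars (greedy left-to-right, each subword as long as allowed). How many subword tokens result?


'dhhgcfbgbg' has 10 characters.
Chunking with max size 2:
  Chunk 1: 'dh' (positions 0-1)
  Chunk 2: 'hg' (positions 2-3)
  Chunk 3: 'cf' (positions 4-5)
  Chunk 4: 'bg' (positions 6-7)
  Chunk 5: 'bg' (positions 8-9)
Total chunks: ceil(10 / 2) = 5

5


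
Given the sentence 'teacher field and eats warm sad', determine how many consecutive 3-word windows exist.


Word trigrams from [6] words:
  Trigram 1: (teacher field and)
  Trigram 2: (field and eats)
  Trigram 3: (and eats warm)
  Trigram 4: (eats warm sad)
Total word trigrams: 6 - 2 = 4

4


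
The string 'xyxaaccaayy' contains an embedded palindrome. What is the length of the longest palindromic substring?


Scanning 'xyxaaccaayy' for palindromic substrings.
Substring at positions 3-8: 'aaccaa'.
Check: reverse('aaccaa') = 'aaccaa' -> palindrome confirmed.
Neighbouring characters ('x' / 'y') break symmetry, so it cannot extend further.
No longer palindromic substring exists; longest length = 6

6


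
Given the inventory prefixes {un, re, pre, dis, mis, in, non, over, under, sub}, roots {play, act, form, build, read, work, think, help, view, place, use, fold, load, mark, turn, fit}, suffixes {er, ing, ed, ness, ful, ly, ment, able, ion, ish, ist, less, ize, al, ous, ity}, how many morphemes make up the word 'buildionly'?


Segmenting 'buildionly' against the inventory:
  'build' -> root (morpheme 1)
  'ion' -> suffix (morpheme 2)
  'ly' -> suffix (morpheme 3)
Total morphemes: 3

3


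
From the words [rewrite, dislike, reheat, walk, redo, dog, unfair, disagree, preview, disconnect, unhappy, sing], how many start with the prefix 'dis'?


Checking each word for prefix 'dis':
  'rewrite' -> no (count: 0)
  'dislike' -> YES, starts with 'dis' (count: 1)
  'reheat' -> no (count: 1)
  'walk' -> no (count: 1)
  'redo' -> no (count: 1)
  'dog' -> no (count: 1)
  'unfair' -> no (count: 1)
  'disagree' -> YES, starts with 'dis' (count: 2)
  'preview' -> no (count: 2)
  'disconnect' -> YES, starts with 'dis' (count: 3)
  'unhappy' -> no (count: 3)
  'sing' -> no (count: 3)
Total with prefix 'dis': 3

3


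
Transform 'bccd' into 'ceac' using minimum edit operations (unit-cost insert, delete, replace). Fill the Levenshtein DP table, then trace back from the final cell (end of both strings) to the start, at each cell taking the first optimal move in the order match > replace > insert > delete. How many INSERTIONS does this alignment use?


Edit distance = 4. Backtracking from cell (4, 4) with preference match > replace > insert > delete,
then listing the resulting alignment 'bccd' -> 'ceac' left to right:
  Step 1: replace b->c
  Step 2: replace c->e
  Step 3: replace c->a
  Step 4: replace d->c
Total insertions: 0

0


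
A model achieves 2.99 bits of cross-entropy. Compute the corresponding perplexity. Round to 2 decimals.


Perplexity formula: PP = 2^H
H = 2.99
PP = 2^2.99
Decompose: 2^2.99 = 2^2 * 2^0.99
2^2 = 4, 2^0.99 ~ 1.9861850
PP ~ 4 * 1.9861850 = 7.9447400
Rounded to 2 decimals: 7.94

7.94


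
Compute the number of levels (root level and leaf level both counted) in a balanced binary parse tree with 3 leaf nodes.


In a balanced binary tree with n leaves the deepest leaf is ceil(log2(n)) edges below the root,
so counting node levels inclusive of root and leaves gives ceil(log2(n)) + 1 levels.
log2(3) = 1.5850
ceil(1.5850) = 2
levels = 2 + 1 = 3

3


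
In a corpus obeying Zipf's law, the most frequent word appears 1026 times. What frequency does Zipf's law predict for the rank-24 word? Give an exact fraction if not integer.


Zipf's law: freq(rank) = f1 / rank
f1 = 1026, rank = 24
freq = 1026 / 24
GCD(1026, 24) = 6
Simplified: 171/4

171/4


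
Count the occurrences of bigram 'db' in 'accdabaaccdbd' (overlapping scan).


Scanning 'accdabaaccdbd' for bigram 'db':
  Position 0: 'ac' -> no
  Position 1: 'cc' -> no
  Position 2: 'cd' -> no
  Position 3: 'da' -> no
  Position 4: 'ab' -> no
  Position 5: 'ba' -> no
  Position 6: 'aa' -> no
  Position 7: 'ac' -> no
  Position 8: 'cc' -> no
  Position 9: 'cd' -> no
  Position 10: 'db' -> MATCH
  Position 11: 'bd' -> no
Total matches: 1

1


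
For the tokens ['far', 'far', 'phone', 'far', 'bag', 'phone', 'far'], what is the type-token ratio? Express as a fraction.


Tokens: 7
Unique types: ('bag', 'far', 'phone') = 3
TTR = 3/7
Already in lowest terms.

3/7


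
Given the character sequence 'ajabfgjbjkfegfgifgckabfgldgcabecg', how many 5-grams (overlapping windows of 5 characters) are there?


String 'ajabfgjbjkfegfgifgckabfgldgcabecg' has length L = 33.
Number of overlapping n-grams = L - n + 1
Substituting: 33 - 5 + 1 = 29

29


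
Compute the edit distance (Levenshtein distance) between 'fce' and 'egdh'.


Building DP table for s1='fce' (len 3) and s2='egdh' (len 4):
       e  g  d  h
    0  1  2  3  4
  f 1  1  2  3  4
  c 2  2  2  3  4
  e 3  2  3  3  4
Edit distance = dp[3][4] = 4

4


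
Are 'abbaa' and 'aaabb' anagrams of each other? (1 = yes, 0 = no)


Sort characters of 'abbaa': 'aaabb'
Sort characters of 'aaabb': 'aaabb'
Sorted forms match -> they ARE anagrams
Result: 1

1


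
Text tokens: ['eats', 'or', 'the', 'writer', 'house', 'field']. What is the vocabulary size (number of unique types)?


Listing all tokens and tracking unique types:
  Token 1: 'eats' -> NEW (unique so far: 1)
  Token 2: 'or' -> NEW (unique so far: 2)
  Token 3: 'the' -> NEW (unique so far: 3)
  Token 4: 'writer' -> NEW (unique so far: 4)
  Token 5: 'house' -> NEW (unique so far: 5)
  Token 6: 'field' -> NEW (unique so far: 6)
Unique types: ('eats', 'field', 'house', 'or', 'the', 'writer')
Vocabulary size: 6

6


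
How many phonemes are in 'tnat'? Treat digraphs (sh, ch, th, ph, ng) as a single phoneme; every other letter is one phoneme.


Parsing 'tnat' greedily, digraphs first:
  't' -> consonant phoneme (phonemes so far: 1)
  'n' -> consonant phoneme (phonemes so far: 2)
  'a' -> vowel phoneme (phonemes so far: 3)
  't' -> consonant phoneme (phonemes so far: 4)
Total phonemes: 4

4


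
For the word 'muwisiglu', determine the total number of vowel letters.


Scanning each character of 'muwisiglu':
  Position 1: 'm' -> consonant (running count: 0)
  Position 2: 'u' -> vowel (running count: 1)
  Position 3: 'w' -> consonant (running count: 1)
  Position 4: 'i' -> vowel (running count: 2)
  Position 5: 's' -> consonant (running count: 2)
  Position 6: 'i' -> vowel (running count: 3)
  Position 7: 'g' -> consonant (running count: 3)
  Position 8: 'l' -> consonant (running count: 3)
  Position 9: 'u' -> vowel (running count: 4)
Total vowels: 4

4


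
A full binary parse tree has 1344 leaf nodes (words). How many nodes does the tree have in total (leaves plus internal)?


Leaf nodes (terminals): 1344
Internal nodes = n - 1 = 1344 - 1 = 1343
Total = leaves + internal = 1344 + 1343 = 2687

2687


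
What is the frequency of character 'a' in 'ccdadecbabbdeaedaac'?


Scanning 'ccdadecbabbdeaedaac' for 'a':
  Position 3: 'a' -> MATCH (count: 1)
  Position 8: 'a' -> MATCH (count: 2)
  Position 13: 'a' -> MATCH (count: 3)
  Position 16: 'a' -> MATCH (count: 4)
  Position 17: 'a' -> MATCH (count: 5)
Total occurrences of 'a': 5

5


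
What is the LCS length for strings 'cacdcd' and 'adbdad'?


DP table for LCS of 'cacdcd' and 'adbdad':
       a  d  b  d  a  d
    0  0  0  0  0  0  0
  c 0  0  0  0  0  0  0
  a 0  1  1  1  1  1  1
  c 0  1  1  1  1  1  1
  d 0  1  2  2  2  2  2
  c 0  1  2  2  2  2  2
  d 0  1  2  2  3  3  3
LCS: 'add'
LCS length = 3

3


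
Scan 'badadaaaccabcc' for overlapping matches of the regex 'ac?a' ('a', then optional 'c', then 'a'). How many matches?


Pattern: ac?a means 'a', then optional 'c', then 'a'.
Scanning 'badadaaaccabcc' position-by-position:
  Pos 0: window 'bad' -> no
  Pos 1: window 'ada' -> no
  Pos 2: window 'dad' -> no
  Pos 3: window 'ada' -> no
  Pos 4: window 'daa' -> no
  Pos 5: window 'aaa' -> MATCH
  Pos 6: window 'aac' -> MATCH
  Pos 7: window 'acc' -> no
  Pos 8: window 'cca' -> no
  Pos 9: window 'cab' -> no
  Pos 10: window 'abc' -> no
  Pos 11: window 'bcc' -> no
  Pos 12: window 'cc' -> no
  Pos 13: window 'c' -> no
Total matches: 2

2


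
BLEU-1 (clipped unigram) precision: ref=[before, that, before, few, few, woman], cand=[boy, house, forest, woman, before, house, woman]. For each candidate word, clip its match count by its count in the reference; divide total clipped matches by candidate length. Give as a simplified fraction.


Reference word counts: {'before': 2, 'few': 2, 'that': 1, 'woman': 1}
Checking each candidate word (with clipping):
  'boy' -> not in reference -> no match (matches: 0)
  'house' -> not in reference -> no match (matches: 0)
  'forest' -> not in reference -> no match (matches: 0)
  'woman' -> in reference (ref count 1, used 1/1) -> match (matches: 1)
  'before' -> in reference (ref count 2, used 1/2) -> match (matches: 2)
  'house' -> not in reference -> no match (matches: 2)
  'woman' -> ref count 1 already used up (1/1) -> clipped, no match (matches: 2)
Clipped matches: 2, Candidate length: 7
Precision = 2/7

2/7


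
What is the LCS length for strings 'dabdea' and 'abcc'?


DP table for LCS of 'dabdea' and 'abcc':
       a  b  c  c
    0  0  0  0  0
  d 0  0  0  0  0
  a 0  1  1  1  1
  b 0  1  2  2  2
  d 0  1  2  2  2
  e 0  1  2  2  2
  a 0  1  2  2  2
LCS: 'ab'
LCS length = 2

2


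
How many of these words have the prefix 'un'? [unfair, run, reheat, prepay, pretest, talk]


Checking each word for prefix 'un':
  'unfair' -> YES, starts with 'un' (count: 1)
  'run' -> no (count: 1)
  'reheat' -> no (count: 1)
  'prepay' -> no (count: 1)
  'pretest' -> no (count: 1)
  'talk' -> no (count: 1)
Total with prefix 'un': 1

1


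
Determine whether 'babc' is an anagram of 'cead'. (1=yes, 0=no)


Sort characters of 'babc': 'abbc'
Sort characters of 'cead': 'acde'
Sorted forms differ -> they are NOT anagrams
Result: 0

0


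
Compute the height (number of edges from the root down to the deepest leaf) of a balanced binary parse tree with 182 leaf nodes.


In a balanced binary tree with n leaves the deepest leaf is ceil(log2(n)) edges below the root.
log2(182) = 7.5078
ceil(7.5078) = 8
height (edges) = 8

8


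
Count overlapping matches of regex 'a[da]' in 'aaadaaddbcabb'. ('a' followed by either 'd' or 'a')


Pattern: a[da] means 'a' followed by either 'd' or 'a'.
Scanning 'aaadaaddbcabb' position-by-position:
  Pos 0: window 'aa' -> MATCH
  Pos 1: window 'aa' -> MATCH
  Pos 2: window 'ad' -> MATCH
  Pos 3: window 'da' -> no
  Pos 4: window 'aa' -> MATCH
  Pos 5: window 'ad' -> MATCH
  Pos 6: window 'dd' -> no
  Pos 7: window 'db' -> no
  Pos 8: window 'bc' -> no
  Pos 9: window 'ca' -> no
  Pos 10: window 'ab' -> no
  Pos 11: window 'bb' -> no
  Pos 12: window 'b' -> no
Total matches: 5

5


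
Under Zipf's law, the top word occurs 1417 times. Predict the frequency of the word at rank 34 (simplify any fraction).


Zipf's law: freq(rank) = f1 / rank
f1 = 1417, rank = 34
freq = 1417 / 34
GCD(1417, 34) = 1
Simplified: 1417/34

1417/34


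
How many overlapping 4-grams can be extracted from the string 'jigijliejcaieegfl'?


String 'jigijliejcaieegfl' has length L = 17.
Number of overlapping n-grams = L - n + 1
Substituting: 17 - 4 + 1 = 14

14


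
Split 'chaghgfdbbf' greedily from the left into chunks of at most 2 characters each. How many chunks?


'chaghgfdbbf' has 11 characters.
Chunking with max size 2:
  Chunk 1: 'ch' (positions 0-1)
  Chunk 2: 'ag' (positions 2-3)
  Chunk 3: 'hg' (positions 4-5)
  Chunk 4: 'fd' (positions 6-7)
  Chunk 5: 'bb' (positions 8-9)
  Chunk 6: 'f' (positions 10-10)
Total chunks: ceil(11 / 2) = 6

6


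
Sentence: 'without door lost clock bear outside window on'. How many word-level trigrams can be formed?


Word trigrams from [8] words:
  Trigram 1: (without door lost)
  Trigram 2: (door lost clock)
  Trigram 3: (lost clock bear)
  Trigram 4: (clock bear outside)
  Trigram 5: (bear outside window)
  Trigram 6: (outside window on)
Total word trigrams: 8 - 2 = 6

6


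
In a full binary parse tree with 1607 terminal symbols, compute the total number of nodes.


Leaf nodes (terminals): 1607
Internal nodes = n - 1 = 1607 - 1 = 1606
Total = leaves + internal = 1607 + 1606 = 3213

3213


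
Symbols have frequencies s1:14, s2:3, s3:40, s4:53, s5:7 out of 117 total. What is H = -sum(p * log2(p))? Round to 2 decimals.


Computing entropy H = -sum(p_i * log2(p_i)):
  s1: p = 14/117 = 0.1197, -p*log2(p) = 0.3665
  s2: p = 3/117 = 0.0256, -p*log2(p) = 0.1355
  s3: p = 40/117 = 0.3419, -p*log2(p) = 0.5294
  s4: p = 53/117 = 0.4530, -p*log2(p) = 0.5175
  s5: p = 7/117 = 0.0598, -p*log2(p) = 0.2431
H = sum of terms = 1.7920
Rounded to 2 decimals: 1.79

1.79


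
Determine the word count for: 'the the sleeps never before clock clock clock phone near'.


Counting words by splitting on spaces:
  Word 1: 'the'
  Word 2: 'the'
  Word 3: 'sleeps'
  Word 4: 'never'
  Word 5: 'before'
  Word 6: 'clock'
  Word 7: 'clock'
  Word 8: 'clock'
  Word 9: 'phone'
  Word 10: 'near'
Total words: 10

10


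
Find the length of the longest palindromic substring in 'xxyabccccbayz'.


Scanning 'xxyabccccbayz' for palindromic substrings.
Substring at positions 2-11: 'yabccccbay'.
Check: reverse('yabccccbay') = 'yabccccbay' -> palindrome confirmed.
Neighbouring characters ('x' / 'z') break symmetry, so it cannot extend further.
No longer palindromic substring exists; longest length = 10

10


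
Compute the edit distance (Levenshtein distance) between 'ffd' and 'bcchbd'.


Building DP table for s1='ffd' (len 3) and s2='bcchbd' (len 6):
       b  c  c  h  b  d
    0  1  2  3  4  5  6
  f 1  1  2  3  4  5  6
  f 2  2  2  3  4  5  6
  d 3  3  3  3  4  5  5
Edit distance = dp[3][6] = 5

5


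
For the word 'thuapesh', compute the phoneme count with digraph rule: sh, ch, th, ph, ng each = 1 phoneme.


Parsing 'thuapesh' greedily, digraphs first:
  'th' -> digraph (1 consonant phoneme) (phonemes so far: 1)
  'u' -> vowel phoneme (phonemes so far: 2)
  'a' -> vowel phoneme (phonemes so far: 3)
  'p' -> consonant phoneme (phonemes so far: 4)
  'e' -> vowel phoneme (phonemes so far: 5)
  'sh' -> digraph (1 consonant phoneme) (phonemes so far: 6)
Total phonemes: 6

6


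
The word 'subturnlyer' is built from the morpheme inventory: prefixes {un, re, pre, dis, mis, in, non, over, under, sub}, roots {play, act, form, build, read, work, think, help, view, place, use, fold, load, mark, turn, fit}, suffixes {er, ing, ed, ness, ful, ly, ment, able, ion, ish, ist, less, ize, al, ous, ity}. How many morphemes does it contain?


Segmenting 'subturnlyer' against the inventory:
  'sub' -> prefix (morpheme 1)
  'turn' -> root (morpheme 2)
  'ly' -> suffix (morpheme 3)
  'er' -> suffix (morpheme 4)
Total morphemes: 4

4


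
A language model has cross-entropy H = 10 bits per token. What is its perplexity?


Perplexity formula: PP = 2^H
H = 10
PP = 2^10
PP = 2^10 = 1024

1024


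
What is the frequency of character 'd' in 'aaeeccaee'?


Scanning 'aaeeccaee' for 'd':
  No matches found.
Total occurrences of 'd': 0

0


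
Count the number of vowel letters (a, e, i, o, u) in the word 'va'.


Scanning each character of 'va':
  Position 1: 'v' -> consonant (running count: 0)
  Position 2: 'a' -> vowel (running count: 1)
Total vowels: 1

1


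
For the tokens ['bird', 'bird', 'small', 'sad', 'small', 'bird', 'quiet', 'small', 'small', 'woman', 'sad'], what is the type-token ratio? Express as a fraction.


Tokens: 11
Unique types: ('bird', 'quiet', 'sad', 'small', 'woman') = 5
TTR = 5/11
Already in lowest terms.

5/11


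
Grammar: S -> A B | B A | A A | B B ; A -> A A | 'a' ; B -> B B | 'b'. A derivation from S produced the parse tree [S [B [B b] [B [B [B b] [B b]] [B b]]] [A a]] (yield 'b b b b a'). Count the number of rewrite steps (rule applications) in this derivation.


Every bracketed nonterminal node [X ...] in the tree is produced by exactly one rule application.
Reading the tree off as a leftmost derivation:
  Step 1: S  =>  B A   (applied S -> B A)
  Step 2: B A  =>  B B A   (applied B -> B B)
  Step 3: B B A  =>  b B A   (applied B -> b)
  Step 4: b B A  =>  b B B A   (applied B -> B B)
  Step 5: b B B A  =>  b B B B A   (applied B -> B B)
  Step 6: b B B B A  =>  b b B B A   (applied B -> b)
  Step 7: b b B B A  =>  b b b B A   (applied B -> b)
  Step 8: b b b B A  =>  b b b b A   (applied B -> b)
  Step 9: b b b b A  =>  b b b b a   (applied A -> a)
Final yield: b b b b a
Total rewrite steps: 9

9
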